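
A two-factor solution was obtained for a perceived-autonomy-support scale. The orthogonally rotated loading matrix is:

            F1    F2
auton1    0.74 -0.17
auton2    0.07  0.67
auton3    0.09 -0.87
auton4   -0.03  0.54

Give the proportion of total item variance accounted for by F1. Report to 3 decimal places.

0.140

SS loadings for F1 = 0.74² + 0.07² + 0.09² + (-0.03)² = 0.5615
Proportion of variance = 0.5615 / 4 = 0.1404.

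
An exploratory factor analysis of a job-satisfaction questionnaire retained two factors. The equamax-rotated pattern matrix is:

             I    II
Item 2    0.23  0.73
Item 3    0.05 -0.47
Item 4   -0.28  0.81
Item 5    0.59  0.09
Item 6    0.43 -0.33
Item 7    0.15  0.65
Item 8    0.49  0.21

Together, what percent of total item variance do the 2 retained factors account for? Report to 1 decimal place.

Communalities: 0.5858, 0.2234, 0.7345, 0.3562, 0.2938, 0.4450, 0.2842; Σh² = 2.9229.
Total variance with 7 standardized items is 7, so the solution explains 2.9229/7 = 0.4176 = 41.76%.

41.8%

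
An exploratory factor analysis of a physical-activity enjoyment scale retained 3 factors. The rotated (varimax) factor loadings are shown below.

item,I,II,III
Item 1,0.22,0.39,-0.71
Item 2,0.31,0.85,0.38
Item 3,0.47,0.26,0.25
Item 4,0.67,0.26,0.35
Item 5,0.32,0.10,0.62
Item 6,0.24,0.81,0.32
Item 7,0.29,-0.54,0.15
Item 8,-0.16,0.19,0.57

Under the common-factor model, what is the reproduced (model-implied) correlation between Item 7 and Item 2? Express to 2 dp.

r̂ = Σ λ_i·λ_j across factors = (0.29)(0.31) + (-0.54)(0.85) + (0.15)(0.38)
  = +0.0899 -0.4590 +0.0570 = -0.3121

-0.31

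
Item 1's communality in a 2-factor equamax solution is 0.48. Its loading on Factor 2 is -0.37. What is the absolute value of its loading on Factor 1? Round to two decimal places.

Under orthogonal rotation h² = Σλ², so λ_Factor 1² = h² − (0.1369) = 0.48 − 0.1369 = 0.3431.
|λ| = √0.3431 = 0.5857.

0.59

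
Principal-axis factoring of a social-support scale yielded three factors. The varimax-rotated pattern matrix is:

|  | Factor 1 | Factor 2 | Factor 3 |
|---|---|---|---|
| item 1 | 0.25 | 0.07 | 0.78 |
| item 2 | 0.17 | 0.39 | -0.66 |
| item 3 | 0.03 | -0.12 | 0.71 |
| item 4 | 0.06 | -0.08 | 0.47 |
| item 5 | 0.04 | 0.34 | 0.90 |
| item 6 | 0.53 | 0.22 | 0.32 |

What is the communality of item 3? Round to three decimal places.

0.519

h² = 0.03² + (-0.12)² + 0.71² = 0.0009 + 0.0144 + 0.5041 = 0.5194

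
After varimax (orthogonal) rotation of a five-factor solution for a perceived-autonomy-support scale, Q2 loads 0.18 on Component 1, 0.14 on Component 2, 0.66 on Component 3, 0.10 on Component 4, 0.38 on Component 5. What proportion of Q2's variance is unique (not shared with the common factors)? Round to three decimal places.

h² = 0.18² + 0.14² + 0.66² + 0.10² + 0.38² = 0.0324 + 0.0196 + 0.4356 + 0.0100 + 0.1444 = 0.6420
Uniqueness u² = 1 − h² = 1 − 0.6420 = 0.3580

0.358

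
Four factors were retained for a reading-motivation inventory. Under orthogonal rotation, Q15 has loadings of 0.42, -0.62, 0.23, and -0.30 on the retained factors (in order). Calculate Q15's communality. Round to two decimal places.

0.70

h² = 0.42² + (-0.62)² + 0.23² + (-0.30)² = 0.1764 + 0.3844 + 0.0529 + 0.0900 = 0.7037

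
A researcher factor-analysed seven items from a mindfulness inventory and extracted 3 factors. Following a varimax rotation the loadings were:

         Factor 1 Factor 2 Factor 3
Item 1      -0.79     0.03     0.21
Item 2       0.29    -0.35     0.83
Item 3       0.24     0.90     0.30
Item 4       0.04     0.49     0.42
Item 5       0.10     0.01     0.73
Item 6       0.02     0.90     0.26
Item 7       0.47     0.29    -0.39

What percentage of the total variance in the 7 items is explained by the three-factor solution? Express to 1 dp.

SS loadings by factor: 0.9987, 2.0677, 1.7520; total = 4.8184.
Total variance with 7 standardized items is 7, so the solution explains 4.8184/7 = 0.6883 = 68.83%.

68.8%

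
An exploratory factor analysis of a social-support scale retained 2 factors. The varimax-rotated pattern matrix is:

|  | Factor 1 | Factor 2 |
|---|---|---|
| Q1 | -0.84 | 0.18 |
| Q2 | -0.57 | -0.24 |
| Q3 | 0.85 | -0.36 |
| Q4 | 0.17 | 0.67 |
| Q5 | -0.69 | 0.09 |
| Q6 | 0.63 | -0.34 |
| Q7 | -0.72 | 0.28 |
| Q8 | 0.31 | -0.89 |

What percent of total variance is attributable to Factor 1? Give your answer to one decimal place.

SS loadings for Factor 1 = (-0.84)² + (-0.57)² + 0.85² + 0.17² + (-0.69)² + 0.63² + (-0.72)² + 0.31² = 3.2694
With 8 standardized items, total variance = 8. Proportion = 3.2694/8 = 0.4087 → 40.87%.

40.9%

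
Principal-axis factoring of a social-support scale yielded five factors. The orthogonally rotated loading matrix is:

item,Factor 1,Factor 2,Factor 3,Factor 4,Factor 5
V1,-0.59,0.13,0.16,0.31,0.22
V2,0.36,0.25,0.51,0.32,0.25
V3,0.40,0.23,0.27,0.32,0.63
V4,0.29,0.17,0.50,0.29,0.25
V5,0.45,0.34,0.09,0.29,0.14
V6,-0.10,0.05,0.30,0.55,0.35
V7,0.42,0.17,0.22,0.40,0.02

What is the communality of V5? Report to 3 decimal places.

h² = 0.45² + 0.34² + 0.09² + 0.29² + 0.14² = 0.2025 + 0.1156 + 0.0081 + 0.0841 + 0.0196 = 0.4299

0.430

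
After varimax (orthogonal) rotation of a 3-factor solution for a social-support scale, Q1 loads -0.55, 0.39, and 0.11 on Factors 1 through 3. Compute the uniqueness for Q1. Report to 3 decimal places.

h² = (-0.55)² + 0.39² + 0.11² = 0.3025 + 0.1521 + 0.0121 = 0.4667
Uniqueness u² = 1 − h² = 1 − 0.4667 = 0.5333

0.533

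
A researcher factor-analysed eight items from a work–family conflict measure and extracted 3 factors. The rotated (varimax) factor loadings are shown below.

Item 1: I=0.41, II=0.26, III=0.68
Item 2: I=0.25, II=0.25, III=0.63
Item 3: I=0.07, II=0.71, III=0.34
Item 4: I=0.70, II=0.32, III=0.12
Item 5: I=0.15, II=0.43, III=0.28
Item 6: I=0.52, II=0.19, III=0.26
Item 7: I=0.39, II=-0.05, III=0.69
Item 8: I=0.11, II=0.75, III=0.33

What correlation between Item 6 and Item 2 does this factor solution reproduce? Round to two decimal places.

0.34

r̂ = Σ λ_i·λ_j across factors = (0.52)(0.25) + (0.19)(0.25) + (0.26)(0.63)
  = +0.1300 +0.0475 +0.1638 = 0.3413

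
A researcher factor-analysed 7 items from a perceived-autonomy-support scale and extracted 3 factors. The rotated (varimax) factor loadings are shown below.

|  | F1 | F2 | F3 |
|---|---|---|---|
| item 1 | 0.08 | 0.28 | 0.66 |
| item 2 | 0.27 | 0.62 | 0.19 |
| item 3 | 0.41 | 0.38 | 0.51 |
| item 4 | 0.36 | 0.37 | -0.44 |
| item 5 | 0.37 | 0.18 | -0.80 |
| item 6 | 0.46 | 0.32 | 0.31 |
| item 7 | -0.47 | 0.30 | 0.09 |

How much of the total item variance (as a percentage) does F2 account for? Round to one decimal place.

13.8%

SS loadings for F2 = 0.28² + 0.62² + 0.38² + 0.37² + 0.18² + 0.32² + 0.30² = 0.9689
With 7 standardized items, total variance = 7. Proportion = 0.9689/7 = 0.1384 → 13.84%.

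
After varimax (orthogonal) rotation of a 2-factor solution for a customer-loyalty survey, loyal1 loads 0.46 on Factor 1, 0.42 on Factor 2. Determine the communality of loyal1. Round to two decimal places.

h² = 0.46² + 0.42² = 0.2116 + 0.1764 = 0.3880

0.39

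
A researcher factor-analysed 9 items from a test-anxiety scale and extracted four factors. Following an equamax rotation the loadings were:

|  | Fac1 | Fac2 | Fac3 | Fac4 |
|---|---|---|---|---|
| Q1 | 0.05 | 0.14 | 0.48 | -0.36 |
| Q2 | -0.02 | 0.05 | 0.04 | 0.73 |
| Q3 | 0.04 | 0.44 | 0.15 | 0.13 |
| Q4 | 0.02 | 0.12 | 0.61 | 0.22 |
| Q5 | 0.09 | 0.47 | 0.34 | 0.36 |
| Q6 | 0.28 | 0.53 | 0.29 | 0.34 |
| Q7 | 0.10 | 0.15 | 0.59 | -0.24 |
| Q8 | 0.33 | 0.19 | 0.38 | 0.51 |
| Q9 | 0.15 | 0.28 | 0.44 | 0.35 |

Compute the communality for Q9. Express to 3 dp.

0.417

h² = 0.15² + 0.28² + 0.44² + 0.35² = 0.0225 + 0.0784 + 0.1936 + 0.1225 = 0.4170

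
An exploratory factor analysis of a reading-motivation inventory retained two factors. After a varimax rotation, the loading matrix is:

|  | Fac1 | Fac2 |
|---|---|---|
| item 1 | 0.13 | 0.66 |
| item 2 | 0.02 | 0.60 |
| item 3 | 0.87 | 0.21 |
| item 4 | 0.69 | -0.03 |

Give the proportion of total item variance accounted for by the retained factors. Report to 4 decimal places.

0.5227

SS loadings by factor: 1.2503, 0.8406; total = 2.0909.
Total variance with 4 standardized items is 4, so the solution explains 2.0909/4 = 0.5227.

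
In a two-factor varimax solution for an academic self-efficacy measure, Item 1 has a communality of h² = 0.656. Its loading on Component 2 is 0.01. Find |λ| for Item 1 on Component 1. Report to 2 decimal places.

Under orthogonal rotation h² = Σλ², so λ_Component 1² = h² − (0.0001) = 0.656 − 0.0001 = 0.6559.
|λ| = √0.6559 = 0.8099.

0.81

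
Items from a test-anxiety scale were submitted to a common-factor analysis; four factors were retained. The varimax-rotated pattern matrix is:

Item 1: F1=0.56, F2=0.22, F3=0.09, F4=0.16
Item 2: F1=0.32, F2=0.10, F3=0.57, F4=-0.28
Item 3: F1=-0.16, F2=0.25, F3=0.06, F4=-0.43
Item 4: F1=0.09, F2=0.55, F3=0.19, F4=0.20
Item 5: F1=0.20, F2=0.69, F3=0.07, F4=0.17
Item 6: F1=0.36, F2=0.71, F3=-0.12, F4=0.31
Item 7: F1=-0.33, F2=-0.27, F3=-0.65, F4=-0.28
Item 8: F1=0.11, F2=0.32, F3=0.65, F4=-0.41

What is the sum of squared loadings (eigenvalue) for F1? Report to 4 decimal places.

SS loadings for F1 = 0.56² + 0.32² + (-0.16)² + 0.09² + 0.20² + 0.36² + (-0.33)² + 0.11² = 0.3136 + 0.1024 + 0.0256 + 0.0081 + 0.0400 + 0.1296 + 0.1089 + 0.0121 = 0.7403

0.7403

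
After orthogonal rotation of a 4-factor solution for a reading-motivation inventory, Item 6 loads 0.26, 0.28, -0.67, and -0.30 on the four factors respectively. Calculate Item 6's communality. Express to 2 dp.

h² = 0.26² + 0.28² + (-0.67)² + (-0.30)² = 0.0676 + 0.0784 + 0.4489 + 0.0900 = 0.6849

0.68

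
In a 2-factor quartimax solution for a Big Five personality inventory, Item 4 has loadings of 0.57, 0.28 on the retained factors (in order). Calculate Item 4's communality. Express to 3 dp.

h² = 0.57² + 0.28² = 0.3249 + 0.0784 = 0.4033

0.403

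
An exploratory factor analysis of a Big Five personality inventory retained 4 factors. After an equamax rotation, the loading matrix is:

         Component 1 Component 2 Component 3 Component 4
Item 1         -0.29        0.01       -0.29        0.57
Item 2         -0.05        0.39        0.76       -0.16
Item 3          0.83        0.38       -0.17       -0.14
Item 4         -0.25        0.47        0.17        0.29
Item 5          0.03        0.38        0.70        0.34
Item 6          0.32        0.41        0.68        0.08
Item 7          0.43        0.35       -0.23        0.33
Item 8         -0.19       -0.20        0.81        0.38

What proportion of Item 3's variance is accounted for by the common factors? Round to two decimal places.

h² = 0.83² + 0.38² + (-0.17)² + (-0.14)² = 0.6889 + 0.1444 + 0.0289 + 0.0196 = 0.8818

0.88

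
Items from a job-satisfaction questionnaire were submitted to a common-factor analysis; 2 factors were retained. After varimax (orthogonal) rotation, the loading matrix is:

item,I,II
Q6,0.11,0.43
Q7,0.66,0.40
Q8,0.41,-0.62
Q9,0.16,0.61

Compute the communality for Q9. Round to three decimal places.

0.398

h² = 0.16² + 0.61² = 0.0256 + 0.3721 = 0.3977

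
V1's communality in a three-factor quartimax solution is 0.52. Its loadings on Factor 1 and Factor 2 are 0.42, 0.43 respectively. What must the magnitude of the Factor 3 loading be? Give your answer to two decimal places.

Under orthogonal rotation h² = Σλ², so λ_Factor 3² = h² − (0.3613) = 0.52 − 0.3613 = 0.1587.
|λ| = √0.1587 = 0.3984.

0.40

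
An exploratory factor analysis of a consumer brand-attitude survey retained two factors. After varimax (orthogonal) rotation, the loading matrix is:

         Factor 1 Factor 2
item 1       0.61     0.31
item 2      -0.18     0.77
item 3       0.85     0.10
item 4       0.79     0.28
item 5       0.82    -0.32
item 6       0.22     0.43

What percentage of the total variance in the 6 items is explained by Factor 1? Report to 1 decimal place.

SS loadings for Factor 1 = 0.61² + (-0.18)² + 0.85² + 0.79² + 0.82² + 0.22² = 2.4719
With 6 standardized items, total variance = 6. Proportion = 2.4719/6 = 0.4120 → 41.20%.

41.2%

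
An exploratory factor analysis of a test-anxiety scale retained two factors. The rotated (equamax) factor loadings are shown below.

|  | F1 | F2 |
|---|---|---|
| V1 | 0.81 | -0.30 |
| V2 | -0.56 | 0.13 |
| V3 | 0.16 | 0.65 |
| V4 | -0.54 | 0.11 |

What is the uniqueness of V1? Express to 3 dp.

h² = 0.81² + (-0.30)² = 0.6561 + 0.0900 = 0.7461
Uniqueness u² = 1 − h² = 1 − 0.7461 = 0.2539

0.254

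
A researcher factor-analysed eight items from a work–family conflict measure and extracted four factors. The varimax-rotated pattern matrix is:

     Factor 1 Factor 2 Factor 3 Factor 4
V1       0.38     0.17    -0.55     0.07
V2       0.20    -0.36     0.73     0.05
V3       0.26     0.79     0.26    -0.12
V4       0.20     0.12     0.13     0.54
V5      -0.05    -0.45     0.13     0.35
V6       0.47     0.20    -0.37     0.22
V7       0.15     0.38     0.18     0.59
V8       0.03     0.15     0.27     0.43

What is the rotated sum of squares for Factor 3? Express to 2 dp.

SS loadings for Factor 3 = (-0.55)² + 0.73² + 0.26² + 0.13² + 0.13² + (-0.37)² + 0.18² + 0.27² = 0.3025 + 0.5329 + 0.0676 + 0.0169 + 0.0169 + 0.1369 + 0.0324 + 0.0729 = 1.1790

1.18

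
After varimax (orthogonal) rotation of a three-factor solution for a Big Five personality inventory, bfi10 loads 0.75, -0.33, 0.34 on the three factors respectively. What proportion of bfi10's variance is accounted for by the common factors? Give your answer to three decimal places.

h² = 0.75² + (-0.33)² + 0.34² = 0.5625 + 0.1089 + 0.1156 = 0.7870

0.787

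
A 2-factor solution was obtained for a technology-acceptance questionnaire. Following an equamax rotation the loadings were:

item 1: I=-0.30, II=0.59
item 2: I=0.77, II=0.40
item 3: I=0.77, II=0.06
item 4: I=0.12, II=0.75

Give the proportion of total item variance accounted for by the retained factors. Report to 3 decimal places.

SS loadings by factor: 1.2902, 1.0742; total = 2.3644.
Total variance with 4 standardized items is 4, so the solution explains 2.3644/4 = 0.5911.

0.591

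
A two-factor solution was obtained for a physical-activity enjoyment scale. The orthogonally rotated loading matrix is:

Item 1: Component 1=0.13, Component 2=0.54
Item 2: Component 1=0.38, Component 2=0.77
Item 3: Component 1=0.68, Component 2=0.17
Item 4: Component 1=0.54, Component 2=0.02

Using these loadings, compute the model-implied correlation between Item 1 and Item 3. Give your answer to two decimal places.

0.18

r̂ = Σ λ_i·λ_j across factors = (0.13)(0.68) + (0.54)(0.17)
  = +0.0884 +0.0918 = 0.1802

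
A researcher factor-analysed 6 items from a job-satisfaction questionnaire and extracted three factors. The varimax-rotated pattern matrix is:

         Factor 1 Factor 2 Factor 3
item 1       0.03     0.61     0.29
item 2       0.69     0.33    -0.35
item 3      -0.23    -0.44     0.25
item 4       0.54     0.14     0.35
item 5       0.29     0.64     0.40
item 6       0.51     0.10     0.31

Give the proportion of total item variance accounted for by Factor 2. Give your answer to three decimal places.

SS loadings for Factor 2 = 0.61² + 0.33² + (-0.44)² + 0.14² + 0.64² + 0.10² = 1.1138
Proportion of variance = 1.1138 / 6 = 0.1856.

0.186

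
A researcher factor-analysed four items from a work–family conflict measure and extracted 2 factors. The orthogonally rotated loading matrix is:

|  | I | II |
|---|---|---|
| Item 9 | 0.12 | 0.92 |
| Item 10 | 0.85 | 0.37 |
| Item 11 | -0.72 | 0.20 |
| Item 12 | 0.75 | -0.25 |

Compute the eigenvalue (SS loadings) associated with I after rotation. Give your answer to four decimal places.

1.8178

SS loadings for I = 0.12² + 0.85² + (-0.72)² + 0.75² = 0.0144 + 0.7225 + 0.5184 + 0.5625 = 1.8178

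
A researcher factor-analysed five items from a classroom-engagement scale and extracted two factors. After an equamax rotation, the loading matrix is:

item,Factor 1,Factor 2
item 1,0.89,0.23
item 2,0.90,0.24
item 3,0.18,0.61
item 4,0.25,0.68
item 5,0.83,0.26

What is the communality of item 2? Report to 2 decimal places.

0.87

h² = 0.90² + 0.24² = 0.8100 + 0.0576 = 0.8676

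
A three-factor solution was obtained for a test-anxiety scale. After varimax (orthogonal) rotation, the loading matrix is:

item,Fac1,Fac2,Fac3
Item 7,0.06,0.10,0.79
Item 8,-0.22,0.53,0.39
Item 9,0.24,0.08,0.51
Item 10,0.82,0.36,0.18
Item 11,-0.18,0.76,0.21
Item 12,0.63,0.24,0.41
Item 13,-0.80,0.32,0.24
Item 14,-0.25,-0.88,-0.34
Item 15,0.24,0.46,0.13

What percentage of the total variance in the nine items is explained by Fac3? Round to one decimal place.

16.3%

SS loadings for Fac3 = 0.79² + 0.39² + 0.51² + 0.18² + 0.21² + 0.41² + 0.24² + (-0.34)² + 0.13² = 1.4710
With 9 standardized items, total variance = 9. Proportion = 1.4710/9 = 0.1634 → 16.34%.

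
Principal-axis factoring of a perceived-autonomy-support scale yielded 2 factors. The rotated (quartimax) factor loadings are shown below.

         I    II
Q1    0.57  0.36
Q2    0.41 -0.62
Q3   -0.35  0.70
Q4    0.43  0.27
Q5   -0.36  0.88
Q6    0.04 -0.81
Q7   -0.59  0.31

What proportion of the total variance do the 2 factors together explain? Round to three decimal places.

Communalities: 0.4545, 0.5525, 0.6125, 0.2578, 0.9040, 0.6577, 0.4442; Σh² = 3.8832.
Total variance with 7 standardized items is 7, so the solution explains 3.8832/7 = 0.5547.

0.555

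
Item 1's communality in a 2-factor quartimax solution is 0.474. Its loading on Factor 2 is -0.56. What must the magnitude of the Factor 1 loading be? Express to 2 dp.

Under orthogonal rotation h² = Σλ², so λ_Factor 1² = h² − (0.3136) = 0.474 − 0.3136 = 0.1604.
|λ| = √0.1604 = 0.4005.

0.40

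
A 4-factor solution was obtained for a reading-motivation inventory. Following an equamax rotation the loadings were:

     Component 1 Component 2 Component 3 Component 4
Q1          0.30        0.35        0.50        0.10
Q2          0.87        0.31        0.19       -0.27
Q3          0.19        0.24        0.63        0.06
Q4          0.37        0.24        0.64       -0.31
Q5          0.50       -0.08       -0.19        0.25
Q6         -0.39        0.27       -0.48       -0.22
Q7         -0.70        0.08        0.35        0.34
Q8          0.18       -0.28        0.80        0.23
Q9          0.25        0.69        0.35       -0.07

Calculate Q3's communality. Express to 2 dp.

0.49

h² = 0.19² + 0.24² + 0.63² + 0.06² = 0.0361 + 0.0576 + 0.3969 + 0.0036 = 0.4942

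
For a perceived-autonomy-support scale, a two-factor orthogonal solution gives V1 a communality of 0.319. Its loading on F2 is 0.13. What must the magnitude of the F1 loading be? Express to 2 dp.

0.55

Under orthogonal rotation h² = Σλ², so λ_F1² = h² − (0.0169) = 0.319 − 0.0169 = 0.3021.
|λ| = √0.3021 = 0.5496.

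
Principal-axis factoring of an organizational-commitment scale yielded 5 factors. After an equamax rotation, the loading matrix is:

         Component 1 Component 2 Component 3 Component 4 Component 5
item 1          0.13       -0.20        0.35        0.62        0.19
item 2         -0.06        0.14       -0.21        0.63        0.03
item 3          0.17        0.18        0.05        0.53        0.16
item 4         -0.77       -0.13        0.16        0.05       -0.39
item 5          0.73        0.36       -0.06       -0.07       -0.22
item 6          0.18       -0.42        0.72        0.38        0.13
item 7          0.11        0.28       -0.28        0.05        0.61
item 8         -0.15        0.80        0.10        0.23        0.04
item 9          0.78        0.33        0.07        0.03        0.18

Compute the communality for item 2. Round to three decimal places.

0.465

h² = (-0.06)² + 0.14² + (-0.21)² + 0.63² + 0.03² = 0.0036 + 0.0196 + 0.0441 + 0.3969 + 0.0009 = 0.4651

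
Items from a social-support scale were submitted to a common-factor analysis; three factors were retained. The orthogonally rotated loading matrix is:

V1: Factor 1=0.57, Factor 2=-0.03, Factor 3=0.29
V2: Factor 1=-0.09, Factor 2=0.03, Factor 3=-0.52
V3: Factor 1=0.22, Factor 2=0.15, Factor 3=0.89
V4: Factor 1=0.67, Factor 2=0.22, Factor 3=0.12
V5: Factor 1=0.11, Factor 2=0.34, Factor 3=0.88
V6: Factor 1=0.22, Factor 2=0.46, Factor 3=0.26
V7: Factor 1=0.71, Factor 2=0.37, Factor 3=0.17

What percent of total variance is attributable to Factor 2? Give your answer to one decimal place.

7.7%

SS loadings for Factor 2 = (-0.03)² + 0.03² + 0.15² + 0.22² + 0.34² + 0.46² + 0.37² = 0.5368
With 7 standardized items, total variance = 7. Proportion = 0.5368/7 = 0.0767 → 7.67%.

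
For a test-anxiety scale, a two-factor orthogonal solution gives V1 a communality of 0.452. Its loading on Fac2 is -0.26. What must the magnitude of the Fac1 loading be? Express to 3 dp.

Under orthogonal rotation h² = Σλ², so λ_Fac1² = h² − (0.0676) = 0.452 − 0.0676 = 0.3844.
|λ| = √0.3844 = 0.6200.

0.620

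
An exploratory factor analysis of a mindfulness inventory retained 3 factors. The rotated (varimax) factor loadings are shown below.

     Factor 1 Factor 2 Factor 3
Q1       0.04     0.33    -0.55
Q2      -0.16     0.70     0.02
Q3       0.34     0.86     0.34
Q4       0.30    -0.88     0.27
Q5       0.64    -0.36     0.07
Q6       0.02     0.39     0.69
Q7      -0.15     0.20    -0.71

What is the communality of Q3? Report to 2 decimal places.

0.97

h² = 0.34² + 0.86² + 0.34² = 0.1156 + 0.7396 + 0.1156 = 0.9708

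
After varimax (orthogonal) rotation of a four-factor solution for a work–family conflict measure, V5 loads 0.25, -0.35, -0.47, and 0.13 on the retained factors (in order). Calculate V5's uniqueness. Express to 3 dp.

0.577

h² = 0.25² + (-0.35)² + (-0.47)² + 0.13² = 0.0625 + 0.1225 + 0.2209 + 0.0169 = 0.4228
Uniqueness u² = 1 − h² = 1 − 0.4228 = 0.5772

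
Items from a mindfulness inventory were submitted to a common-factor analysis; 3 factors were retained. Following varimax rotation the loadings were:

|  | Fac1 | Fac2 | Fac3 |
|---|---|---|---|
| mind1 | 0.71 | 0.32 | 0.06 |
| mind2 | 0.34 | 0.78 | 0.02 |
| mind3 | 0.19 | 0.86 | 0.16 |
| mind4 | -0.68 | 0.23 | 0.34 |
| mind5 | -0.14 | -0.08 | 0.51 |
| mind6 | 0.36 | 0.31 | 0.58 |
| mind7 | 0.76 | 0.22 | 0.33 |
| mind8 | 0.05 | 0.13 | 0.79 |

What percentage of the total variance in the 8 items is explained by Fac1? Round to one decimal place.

SS loadings for Fac1 = 0.71² + 0.34² + 0.19² + (-0.68)² + (-0.14)² + 0.36² + 0.76² + 0.05² = 1.8475
With 8 standardized items, total variance = 8. Proportion = 1.8475/8 = 0.2309 → 23.09%.

23.1%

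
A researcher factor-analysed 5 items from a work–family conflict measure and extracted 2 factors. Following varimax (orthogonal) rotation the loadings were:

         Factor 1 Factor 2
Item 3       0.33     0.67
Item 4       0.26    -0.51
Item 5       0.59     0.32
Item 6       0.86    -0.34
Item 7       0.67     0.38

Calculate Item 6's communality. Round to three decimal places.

0.855

h² = 0.86² + (-0.34)² = 0.7396 + 0.1156 = 0.8552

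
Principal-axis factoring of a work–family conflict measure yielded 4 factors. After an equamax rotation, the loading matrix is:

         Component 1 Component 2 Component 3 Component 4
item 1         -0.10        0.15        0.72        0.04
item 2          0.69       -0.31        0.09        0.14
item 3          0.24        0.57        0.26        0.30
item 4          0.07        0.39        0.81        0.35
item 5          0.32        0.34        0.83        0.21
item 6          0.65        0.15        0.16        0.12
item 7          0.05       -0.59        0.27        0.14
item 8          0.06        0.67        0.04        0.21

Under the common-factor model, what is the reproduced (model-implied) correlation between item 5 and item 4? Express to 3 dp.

r̂ = Σ λ_i·λ_j across factors = (0.32)(0.07) + (0.34)(0.39) + (0.83)(0.81) + (0.21)(0.35)
  = +0.0224 +0.1326 +0.6723 +0.0735 = 0.9008

0.901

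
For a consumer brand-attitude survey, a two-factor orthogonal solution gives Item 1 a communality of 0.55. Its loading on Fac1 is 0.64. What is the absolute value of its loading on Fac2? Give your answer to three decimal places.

0.375

Under orthogonal rotation h² = Σλ², so λ_Fac2² = h² − (0.4096) = 0.55 − 0.4096 = 0.1404.
|λ| = √0.1404 = 0.3747.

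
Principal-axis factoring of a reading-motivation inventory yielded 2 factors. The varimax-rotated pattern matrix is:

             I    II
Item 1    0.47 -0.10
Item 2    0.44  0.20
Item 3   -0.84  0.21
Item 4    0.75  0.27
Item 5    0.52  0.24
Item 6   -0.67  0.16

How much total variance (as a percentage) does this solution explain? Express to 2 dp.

SS loadings by factor: 2.4019, 0.2502; total = 2.6521.
Total variance with 6 standardized items is 6, so the solution explains 2.6521/6 = 0.4420 = 44.20%.

44.20%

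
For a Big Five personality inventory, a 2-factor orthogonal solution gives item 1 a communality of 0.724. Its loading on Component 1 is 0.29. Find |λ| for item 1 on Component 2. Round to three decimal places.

Under orthogonal rotation h² = Σλ², so λ_Component 2² = h² − (0.0841) = 0.724 − 0.0841 = 0.6399.
|λ| = √0.6399 = 0.7999.

0.800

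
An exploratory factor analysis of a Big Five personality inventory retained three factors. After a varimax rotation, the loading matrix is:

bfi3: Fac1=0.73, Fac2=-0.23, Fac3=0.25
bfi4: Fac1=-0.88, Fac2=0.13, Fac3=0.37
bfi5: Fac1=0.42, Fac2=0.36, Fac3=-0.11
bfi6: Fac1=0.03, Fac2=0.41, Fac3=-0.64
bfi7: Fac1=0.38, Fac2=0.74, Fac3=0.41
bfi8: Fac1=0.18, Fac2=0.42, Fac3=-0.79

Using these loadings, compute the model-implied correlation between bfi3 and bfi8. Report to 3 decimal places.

-0.163

r̂ = Σ λ_i·λ_j across factors = (0.73)(0.18) + (-0.23)(0.42) + (0.25)(-0.79)
  = +0.1314 -0.0966 -0.1975 = -0.1627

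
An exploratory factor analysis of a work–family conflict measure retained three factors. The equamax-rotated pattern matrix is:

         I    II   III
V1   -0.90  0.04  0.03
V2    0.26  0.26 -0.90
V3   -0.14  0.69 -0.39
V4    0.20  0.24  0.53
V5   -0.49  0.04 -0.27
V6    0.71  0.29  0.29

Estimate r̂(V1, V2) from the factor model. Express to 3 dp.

-0.251

r̂ = Σ λ_i·λ_j across factors = (-0.90)(0.26) + (0.04)(0.26) + (0.03)(-0.90)
  = -0.2340 +0.0104 -0.0270 = -0.2506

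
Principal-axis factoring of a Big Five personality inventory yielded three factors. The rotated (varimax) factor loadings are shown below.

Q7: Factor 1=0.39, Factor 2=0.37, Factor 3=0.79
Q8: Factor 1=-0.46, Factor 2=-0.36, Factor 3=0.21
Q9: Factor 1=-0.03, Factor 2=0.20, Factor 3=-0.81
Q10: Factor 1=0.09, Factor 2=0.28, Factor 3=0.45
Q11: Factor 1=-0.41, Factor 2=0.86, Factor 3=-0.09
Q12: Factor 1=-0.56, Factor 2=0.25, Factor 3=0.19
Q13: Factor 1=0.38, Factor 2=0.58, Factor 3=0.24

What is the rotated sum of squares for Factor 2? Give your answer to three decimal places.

1.523

SS loadings for Factor 2 = 0.37² + (-0.36)² + 0.20² + 0.28² + 0.86² + 0.25² + 0.58² = 0.1369 + 0.1296 + 0.0400 + 0.0784 + 0.7396 + 0.0625 + 0.3364 = 1.5234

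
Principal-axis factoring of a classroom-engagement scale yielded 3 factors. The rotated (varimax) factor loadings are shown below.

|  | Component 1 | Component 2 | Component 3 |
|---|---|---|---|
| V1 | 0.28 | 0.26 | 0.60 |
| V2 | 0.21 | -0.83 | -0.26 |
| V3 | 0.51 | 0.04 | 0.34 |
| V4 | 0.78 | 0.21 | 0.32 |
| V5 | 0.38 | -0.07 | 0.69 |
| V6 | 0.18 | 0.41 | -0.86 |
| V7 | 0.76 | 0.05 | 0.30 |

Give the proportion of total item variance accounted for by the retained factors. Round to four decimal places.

0.6678

SS loadings by factor: 1.7454, 0.9777, 1.9513; total = 4.6744.
Total variance with 7 standardized items is 7, so the solution explains 4.6744/7 = 0.6678.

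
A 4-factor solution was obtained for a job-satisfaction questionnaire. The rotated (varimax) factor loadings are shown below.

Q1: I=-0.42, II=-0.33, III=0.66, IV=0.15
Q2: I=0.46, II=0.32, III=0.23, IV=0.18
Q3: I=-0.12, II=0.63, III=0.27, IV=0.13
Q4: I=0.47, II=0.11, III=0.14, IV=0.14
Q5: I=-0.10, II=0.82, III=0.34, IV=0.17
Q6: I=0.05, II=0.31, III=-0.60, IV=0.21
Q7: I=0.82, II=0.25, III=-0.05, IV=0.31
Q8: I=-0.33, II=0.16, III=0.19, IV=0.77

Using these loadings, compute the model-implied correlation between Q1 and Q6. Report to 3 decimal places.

-0.488

r̂ = Σ λ_i·λ_j across factors = (-0.42)(0.05) + (-0.33)(0.31) + (0.66)(-0.60) + (0.15)(0.21)
  = -0.0210 -0.1023 -0.3960 +0.0315 = -0.4878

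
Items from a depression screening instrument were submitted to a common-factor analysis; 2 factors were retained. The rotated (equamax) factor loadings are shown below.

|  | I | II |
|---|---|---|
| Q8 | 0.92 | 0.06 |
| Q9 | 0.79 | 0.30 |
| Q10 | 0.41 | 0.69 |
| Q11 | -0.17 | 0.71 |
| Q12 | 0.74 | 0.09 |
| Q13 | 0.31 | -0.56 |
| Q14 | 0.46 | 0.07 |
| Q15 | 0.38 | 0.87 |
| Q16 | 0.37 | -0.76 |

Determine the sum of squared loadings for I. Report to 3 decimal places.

SS loadings for I = 0.92² + 0.79² + 0.41² + (-0.17)² + 0.74² + 0.31² + 0.46² + 0.38² + 0.37² = 0.8464 + 0.6241 + 0.1681 + 0.0289 + 0.5476 + 0.0961 + 0.2116 + 0.1444 + 0.1369 = 2.8041

2.804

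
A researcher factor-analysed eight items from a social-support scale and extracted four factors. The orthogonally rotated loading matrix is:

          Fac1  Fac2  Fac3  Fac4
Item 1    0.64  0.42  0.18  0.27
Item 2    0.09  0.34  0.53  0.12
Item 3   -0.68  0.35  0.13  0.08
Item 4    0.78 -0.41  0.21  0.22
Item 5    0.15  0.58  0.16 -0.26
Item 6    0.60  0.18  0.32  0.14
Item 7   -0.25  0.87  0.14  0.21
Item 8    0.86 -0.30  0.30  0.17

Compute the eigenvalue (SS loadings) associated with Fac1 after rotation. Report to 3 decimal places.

2.673

SS loadings for Fac1 = 0.64² + 0.09² + (-0.68)² + 0.78² + 0.15² + 0.60² + (-0.25)² + 0.86² = 0.4096 + 0.0081 + 0.4624 + 0.6084 + 0.0225 + 0.3600 + 0.0625 + 0.7396 = 2.6731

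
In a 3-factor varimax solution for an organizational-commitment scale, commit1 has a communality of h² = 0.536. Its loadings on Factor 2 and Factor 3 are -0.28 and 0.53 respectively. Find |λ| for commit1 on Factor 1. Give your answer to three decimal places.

Under orthogonal rotation h² = Σλ², so λ_Factor 1² = h² − (0.3593) = 0.536 − 0.3593 = 0.1767.
|λ| = √0.1767 = 0.4204.

0.420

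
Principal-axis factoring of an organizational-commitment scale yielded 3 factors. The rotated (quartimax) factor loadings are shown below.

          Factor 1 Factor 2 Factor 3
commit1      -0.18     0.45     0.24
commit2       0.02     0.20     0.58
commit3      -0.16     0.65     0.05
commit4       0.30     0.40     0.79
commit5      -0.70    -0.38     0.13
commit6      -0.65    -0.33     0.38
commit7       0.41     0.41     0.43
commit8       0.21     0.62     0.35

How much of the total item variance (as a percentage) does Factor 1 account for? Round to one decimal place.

SS loadings for Factor 1 = (-0.18)² + 0.02² + (-0.16)² + 0.30² + (-0.70)² + (-0.65)² + 0.41² + 0.21² = 1.2731
With 8 standardized items, total variance = 8. Proportion = 1.2731/8 = 0.1591 → 15.91%.

15.9%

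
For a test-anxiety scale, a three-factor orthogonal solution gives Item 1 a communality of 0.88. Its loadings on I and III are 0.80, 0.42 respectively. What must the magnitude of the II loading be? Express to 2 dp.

Under orthogonal rotation h² = Σλ², so λ_II² = h² − (0.8164) = 0.88 − 0.8164 = 0.0636.
|λ| = √0.0636 = 0.2522.

0.25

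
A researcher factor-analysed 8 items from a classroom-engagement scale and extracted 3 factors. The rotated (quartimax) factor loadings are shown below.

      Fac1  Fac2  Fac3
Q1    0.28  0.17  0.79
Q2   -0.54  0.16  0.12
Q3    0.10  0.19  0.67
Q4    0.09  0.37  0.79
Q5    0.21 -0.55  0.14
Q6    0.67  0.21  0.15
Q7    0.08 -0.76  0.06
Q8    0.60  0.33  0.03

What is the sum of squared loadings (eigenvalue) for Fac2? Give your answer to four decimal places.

1.2606

SS loadings for Fac2 = 0.17² + 0.16² + 0.19² + 0.37² + (-0.55)² + 0.21² + (-0.76)² + 0.33² = 0.0289 + 0.0256 + 0.0361 + 0.1369 + 0.3025 + 0.0441 + 0.5776 + 0.1089 = 1.2606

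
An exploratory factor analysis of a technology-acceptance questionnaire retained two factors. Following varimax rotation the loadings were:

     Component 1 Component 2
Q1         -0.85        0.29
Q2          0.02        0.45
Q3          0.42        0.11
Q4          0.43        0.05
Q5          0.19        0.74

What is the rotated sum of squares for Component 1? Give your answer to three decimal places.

1.120

SS loadings for Component 1 = (-0.85)² + 0.02² + 0.42² + 0.43² + 0.19² = 0.7225 + 0.0004 + 0.1764 + 0.1849 + 0.0361 = 1.1203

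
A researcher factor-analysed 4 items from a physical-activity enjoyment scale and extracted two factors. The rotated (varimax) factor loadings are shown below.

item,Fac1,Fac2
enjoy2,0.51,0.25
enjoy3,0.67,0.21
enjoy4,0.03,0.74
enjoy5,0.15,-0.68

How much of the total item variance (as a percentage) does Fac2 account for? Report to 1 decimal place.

27.9%

SS loadings for Fac2 = 0.25² + 0.21² + 0.74² + (-0.68)² = 1.1166
With 4 standardized items, total variance = 4. Proportion = 1.1166/4 = 0.2792 → 27.91%.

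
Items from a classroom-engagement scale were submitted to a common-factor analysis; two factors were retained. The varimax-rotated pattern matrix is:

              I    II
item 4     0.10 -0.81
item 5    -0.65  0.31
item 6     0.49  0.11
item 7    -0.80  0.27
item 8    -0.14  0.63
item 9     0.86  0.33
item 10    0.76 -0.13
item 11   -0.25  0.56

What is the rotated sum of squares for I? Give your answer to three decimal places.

2.712

SS loadings for I = 0.10² + (-0.65)² + 0.49² + (-0.80)² + (-0.14)² + 0.86² + 0.76² + (-0.25)² = 0.0100 + 0.4225 + 0.2401 + 0.6400 + 0.0196 + 0.7396 + 0.5776 + 0.0625 = 2.7119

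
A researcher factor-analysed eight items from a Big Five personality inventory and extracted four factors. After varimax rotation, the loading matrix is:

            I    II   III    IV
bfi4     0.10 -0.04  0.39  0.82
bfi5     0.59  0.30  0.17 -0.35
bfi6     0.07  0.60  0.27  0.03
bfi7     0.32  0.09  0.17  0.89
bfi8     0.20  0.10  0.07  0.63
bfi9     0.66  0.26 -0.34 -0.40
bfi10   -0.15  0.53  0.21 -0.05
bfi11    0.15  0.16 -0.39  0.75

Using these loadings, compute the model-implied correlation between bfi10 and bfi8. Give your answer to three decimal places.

r̂ = Σ λ_i·λ_j across factors = (-0.15)(0.20) + (0.53)(0.10) + (0.21)(0.07) + (-0.05)(0.63)
  = -0.0300 +0.0530 +0.0147 -0.0315 = 0.0062

0.006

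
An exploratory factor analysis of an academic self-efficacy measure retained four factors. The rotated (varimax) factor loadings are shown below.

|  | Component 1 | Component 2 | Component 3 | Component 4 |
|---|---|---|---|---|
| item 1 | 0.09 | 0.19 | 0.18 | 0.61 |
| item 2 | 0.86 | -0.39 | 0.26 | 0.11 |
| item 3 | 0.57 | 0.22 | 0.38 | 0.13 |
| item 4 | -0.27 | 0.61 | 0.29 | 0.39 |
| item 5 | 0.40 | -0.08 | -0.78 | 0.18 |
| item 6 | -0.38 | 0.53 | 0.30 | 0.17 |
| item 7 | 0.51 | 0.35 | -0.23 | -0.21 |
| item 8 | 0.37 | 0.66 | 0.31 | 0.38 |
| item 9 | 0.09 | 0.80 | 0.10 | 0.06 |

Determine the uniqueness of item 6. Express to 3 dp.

h² = (-0.38)² + 0.53² + 0.30² + 0.17² = 0.1444 + 0.2809 + 0.0900 + 0.0289 = 0.5442
Uniqueness u² = 1 − h² = 1 − 0.5442 = 0.4558

0.456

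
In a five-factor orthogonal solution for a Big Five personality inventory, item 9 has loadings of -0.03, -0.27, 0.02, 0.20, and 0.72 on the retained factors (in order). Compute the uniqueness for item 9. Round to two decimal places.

0.37

h² = (-0.03)² + (-0.27)² + 0.02² + 0.20² + 0.72² = 0.0009 + 0.0729 + 0.0004 + 0.0400 + 0.5184 = 0.6326
Uniqueness u² = 1 − h² = 1 − 0.6326 = 0.3674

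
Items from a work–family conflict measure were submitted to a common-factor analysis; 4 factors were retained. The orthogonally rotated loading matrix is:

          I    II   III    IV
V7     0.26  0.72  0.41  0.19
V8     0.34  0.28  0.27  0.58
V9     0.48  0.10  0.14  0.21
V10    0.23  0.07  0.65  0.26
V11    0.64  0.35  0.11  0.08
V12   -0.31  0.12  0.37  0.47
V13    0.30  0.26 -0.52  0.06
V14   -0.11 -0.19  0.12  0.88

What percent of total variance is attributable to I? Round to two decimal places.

13.43%

SS loadings for I = 0.26² + 0.34² + 0.48² + 0.23² + 0.64² + (-0.31)² + 0.30² + (-0.11)² = 1.0743
With 8 standardized items, total variance = 8. Proportion = 1.0743/8 = 0.1343 → 13.43%.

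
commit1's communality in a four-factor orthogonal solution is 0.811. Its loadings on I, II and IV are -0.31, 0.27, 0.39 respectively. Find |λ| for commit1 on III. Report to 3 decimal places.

0.700

Under orthogonal rotation h² = Σλ², so λ_III² = h² − (0.3211) = 0.811 − 0.3211 = 0.4899.
|λ| = √0.4899 = 0.6999.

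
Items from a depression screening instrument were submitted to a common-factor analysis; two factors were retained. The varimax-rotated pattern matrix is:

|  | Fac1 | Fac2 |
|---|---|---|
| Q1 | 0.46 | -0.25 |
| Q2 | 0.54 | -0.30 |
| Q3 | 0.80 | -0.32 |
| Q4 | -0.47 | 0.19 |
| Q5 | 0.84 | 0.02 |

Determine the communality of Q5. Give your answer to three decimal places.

0.706

h² = 0.84² + 0.02² = 0.7056 + 0.0004 = 0.7060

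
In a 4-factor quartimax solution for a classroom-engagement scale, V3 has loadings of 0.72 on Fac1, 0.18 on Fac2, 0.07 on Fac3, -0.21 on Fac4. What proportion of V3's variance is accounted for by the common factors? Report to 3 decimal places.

h² = 0.72² + 0.18² + 0.07² + (-0.21)² = 0.5184 + 0.0324 + 0.0049 + 0.0441 = 0.5998

0.600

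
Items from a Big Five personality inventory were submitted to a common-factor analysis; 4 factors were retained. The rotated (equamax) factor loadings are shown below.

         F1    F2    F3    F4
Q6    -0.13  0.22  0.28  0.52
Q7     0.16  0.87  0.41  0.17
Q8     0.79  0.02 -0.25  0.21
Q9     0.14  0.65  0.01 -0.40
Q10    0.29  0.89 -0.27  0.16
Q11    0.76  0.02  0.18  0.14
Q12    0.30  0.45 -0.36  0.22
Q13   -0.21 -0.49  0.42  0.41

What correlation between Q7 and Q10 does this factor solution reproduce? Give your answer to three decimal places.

r̂ = Σ λ_i·λ_j across factors = (0.16)(0.29) + (0.87)(0.89) + (0.41)(-0.27) + (0.17)(0.16)
  = +0.0464 +0.7743 -0.1107 +0.0272 = 0.7372

0.737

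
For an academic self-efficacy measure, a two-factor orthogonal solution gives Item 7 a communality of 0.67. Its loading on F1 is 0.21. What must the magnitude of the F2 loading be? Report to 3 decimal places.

0.791

Under orthogonal rotation h² = Σλ², so λ_F2² = h² − (0.0441) = 0.67 − 0.0441 = 0.6259.
|λ| = √0.6259 = 0.7911.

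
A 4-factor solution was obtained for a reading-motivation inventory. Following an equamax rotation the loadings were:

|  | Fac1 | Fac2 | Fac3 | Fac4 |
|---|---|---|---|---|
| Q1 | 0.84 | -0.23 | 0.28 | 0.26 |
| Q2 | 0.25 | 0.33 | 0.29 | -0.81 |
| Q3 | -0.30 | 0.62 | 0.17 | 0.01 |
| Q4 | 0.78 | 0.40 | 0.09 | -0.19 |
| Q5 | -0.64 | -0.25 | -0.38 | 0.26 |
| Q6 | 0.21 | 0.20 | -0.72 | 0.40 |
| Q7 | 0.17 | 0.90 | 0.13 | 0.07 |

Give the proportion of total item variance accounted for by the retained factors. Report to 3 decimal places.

0.777

Communalities: 0.9045, 0.9116, 0.5034, 0.8126, 0.6841, 0.7625, 0.8607; Σh² = 5.4394.
Total variance with 7 standardized items is 7, so the solution explains 5.4394/7 = 0.7771.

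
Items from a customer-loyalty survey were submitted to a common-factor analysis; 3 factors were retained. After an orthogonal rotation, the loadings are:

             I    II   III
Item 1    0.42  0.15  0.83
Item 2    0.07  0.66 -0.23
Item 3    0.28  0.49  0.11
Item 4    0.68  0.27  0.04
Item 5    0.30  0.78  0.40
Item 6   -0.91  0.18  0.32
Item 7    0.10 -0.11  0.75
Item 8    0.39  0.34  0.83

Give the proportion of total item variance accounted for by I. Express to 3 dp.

SS loadings for I = 0.42² + 0.07² + 0.28² + 0.68² + 0.30² + (-0.91)² + 0.10² + 0.39² = 1.8023
Proportion of variance = 1.8023 / 8 = 0.2253.

0.225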